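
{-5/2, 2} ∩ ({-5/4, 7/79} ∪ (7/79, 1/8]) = ∅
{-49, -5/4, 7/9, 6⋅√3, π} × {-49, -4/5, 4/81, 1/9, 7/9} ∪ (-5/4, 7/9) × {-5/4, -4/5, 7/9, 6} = ((-5/4, 7/9) × {-5/4, -4/5, 7/9, 6}) ∪ ({-49, -5/4, 7/9, 6⋅√3, π} × {-49, -4/5, 4/81, 1/9, 7/9})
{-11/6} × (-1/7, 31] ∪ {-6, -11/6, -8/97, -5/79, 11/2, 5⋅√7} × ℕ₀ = ({-11/6} × (-1/7, 31]) ∪ ({-6, -11/6, -8/97, -5/79, 11/2, 5⋅√7} × ℕ₀)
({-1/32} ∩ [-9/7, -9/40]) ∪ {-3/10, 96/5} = {-3/10, 96/5}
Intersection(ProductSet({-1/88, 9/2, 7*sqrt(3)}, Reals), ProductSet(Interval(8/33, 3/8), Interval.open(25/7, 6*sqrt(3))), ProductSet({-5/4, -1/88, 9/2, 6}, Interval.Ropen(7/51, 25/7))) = EmptySet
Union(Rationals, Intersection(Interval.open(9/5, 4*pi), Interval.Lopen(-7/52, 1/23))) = Rationals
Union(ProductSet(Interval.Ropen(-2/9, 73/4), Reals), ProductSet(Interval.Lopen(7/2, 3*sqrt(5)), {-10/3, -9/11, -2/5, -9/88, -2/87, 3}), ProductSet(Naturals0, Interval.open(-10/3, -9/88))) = Union(ProductSet(Interval.Ropen(-2/9, 73/4), Reals), ProductSet(Naturals0, Interval.open(-10/3, -9/88)))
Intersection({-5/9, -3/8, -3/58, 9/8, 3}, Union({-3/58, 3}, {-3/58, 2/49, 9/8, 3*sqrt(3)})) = {-3/58, 9/8, 3}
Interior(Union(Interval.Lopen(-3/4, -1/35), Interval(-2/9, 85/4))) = Interval.open(-3/4, 85/4)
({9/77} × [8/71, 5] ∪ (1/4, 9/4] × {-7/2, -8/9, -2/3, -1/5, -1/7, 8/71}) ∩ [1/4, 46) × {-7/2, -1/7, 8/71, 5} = (1/4, 9/4] × {-7/2, -1/7, 8/71}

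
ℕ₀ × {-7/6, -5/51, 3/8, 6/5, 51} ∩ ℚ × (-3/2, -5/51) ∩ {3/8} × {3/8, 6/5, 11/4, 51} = ∅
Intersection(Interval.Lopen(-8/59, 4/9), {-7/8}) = EmptySet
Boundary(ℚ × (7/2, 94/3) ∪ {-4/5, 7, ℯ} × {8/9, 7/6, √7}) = (ℝ × [7/2, 94/3]) ∪ ({-4/5, 7, ℯ} × {8/9, 7/6, √7})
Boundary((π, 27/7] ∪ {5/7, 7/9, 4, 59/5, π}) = {5/7, 7/9, 27/7, 4, 59/5, π}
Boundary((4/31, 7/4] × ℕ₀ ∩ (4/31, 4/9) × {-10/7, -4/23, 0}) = [4/31, 4/9] × {0}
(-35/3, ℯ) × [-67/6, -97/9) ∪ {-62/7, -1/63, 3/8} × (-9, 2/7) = ({-62/7, -1/63, 3/8} × (-9, 2/7)) ∪ ((-35/3, ℯ) × [-67/6, -97/9))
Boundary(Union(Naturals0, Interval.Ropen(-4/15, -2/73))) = Union(Complement(Naturals0, Interval.open(-4/15, -2/73)), {-4/15, -2/73})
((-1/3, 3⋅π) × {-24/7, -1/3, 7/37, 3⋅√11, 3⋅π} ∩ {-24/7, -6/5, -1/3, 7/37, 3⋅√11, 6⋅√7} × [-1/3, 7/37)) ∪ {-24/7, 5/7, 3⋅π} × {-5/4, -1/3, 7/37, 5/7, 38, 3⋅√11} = ({7/37} × {-1/3}) ∪ ({-24/7, 5/7, 3⋅π} × {-5/4, -1/3, 7/37, 5/7, 38, 3⋅√11})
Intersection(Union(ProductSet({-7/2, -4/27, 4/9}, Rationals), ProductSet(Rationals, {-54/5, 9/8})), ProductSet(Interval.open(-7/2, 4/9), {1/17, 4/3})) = ProductSet({-4/27}, {1/17, 4/3})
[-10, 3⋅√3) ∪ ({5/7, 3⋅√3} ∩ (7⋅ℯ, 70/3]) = [-10, 3⋅√3)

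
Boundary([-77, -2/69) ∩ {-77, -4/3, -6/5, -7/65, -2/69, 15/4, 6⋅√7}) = {-77, -4/3, -6/5, -7/65}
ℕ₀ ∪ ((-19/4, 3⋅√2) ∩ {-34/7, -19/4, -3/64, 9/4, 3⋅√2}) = {-3/64, 9/4} ∪ ℕ₀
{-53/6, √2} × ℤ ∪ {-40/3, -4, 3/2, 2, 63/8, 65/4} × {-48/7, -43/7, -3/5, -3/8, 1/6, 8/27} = ({-53/6, √2} × ℤ) ∪ ({-40/3, -4, 3/2, 2, 63/8, 65/4} × {-48/7, -43/7, -3/5, -3/8, 1/6, 8/27})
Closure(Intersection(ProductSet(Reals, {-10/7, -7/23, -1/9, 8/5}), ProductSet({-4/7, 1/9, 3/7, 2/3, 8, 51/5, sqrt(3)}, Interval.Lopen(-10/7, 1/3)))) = ProductSet({-4/7, 1/9, 3/7, 2/3, 8, 51/5, sqrt(3)}, {-7/23, -1/9})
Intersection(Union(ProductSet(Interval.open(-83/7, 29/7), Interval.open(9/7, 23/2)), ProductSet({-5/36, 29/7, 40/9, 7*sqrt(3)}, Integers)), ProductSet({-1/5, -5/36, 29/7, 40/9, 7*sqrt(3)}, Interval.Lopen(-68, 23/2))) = Union(ProductSet({-1/5, -5/36}, Interval.open(9/7, 23/2)), ProductSet({-5/36, 29/7, 40/9, 7*sqrt(3)}, Range(-67, 12, 1)))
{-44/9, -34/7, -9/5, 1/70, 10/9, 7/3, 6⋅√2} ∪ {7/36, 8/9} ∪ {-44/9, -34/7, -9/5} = {-44/9, -34/7, -9/5, 1/70, 7/36, 8/9, 10/9, 7/3, 6⋅√2}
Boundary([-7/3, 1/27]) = {-7/3, 1/27}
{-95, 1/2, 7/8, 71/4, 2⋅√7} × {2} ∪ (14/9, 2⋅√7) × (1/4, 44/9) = ({-95, 1/2, 7/8, 71/4, 2⋅√7} × {2}) ∪ ((14/9, 2⋅√7) × (1/4, 44/9))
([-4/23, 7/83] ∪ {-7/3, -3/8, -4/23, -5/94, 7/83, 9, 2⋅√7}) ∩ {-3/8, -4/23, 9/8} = {-3/8, -4/23}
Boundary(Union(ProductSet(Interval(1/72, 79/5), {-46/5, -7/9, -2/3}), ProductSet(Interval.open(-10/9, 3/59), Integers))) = Union(ProductSet(Interval(-10/9, 3/59), Integers), ProductSet(Interval(1/72, 79/5), {-46/5, -7/9, -2/3}))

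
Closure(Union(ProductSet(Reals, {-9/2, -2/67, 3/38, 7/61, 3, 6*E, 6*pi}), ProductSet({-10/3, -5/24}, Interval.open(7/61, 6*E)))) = Union(ProductSet({-10/3, -5/24}, Interval(7/61, 6*E)), ProductSet(Reals, {-9/2, -2/67, 3/38, 7/61, 3, 6*E, 6*pi}))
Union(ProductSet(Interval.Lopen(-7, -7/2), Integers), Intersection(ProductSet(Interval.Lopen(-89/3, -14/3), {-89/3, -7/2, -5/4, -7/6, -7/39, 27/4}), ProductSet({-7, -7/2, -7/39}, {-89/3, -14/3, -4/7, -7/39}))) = Union(ProductSet({-7}, {-89/3, -7/39}), ProductSet(Interval.Lopen(-7, -7/2), Integers))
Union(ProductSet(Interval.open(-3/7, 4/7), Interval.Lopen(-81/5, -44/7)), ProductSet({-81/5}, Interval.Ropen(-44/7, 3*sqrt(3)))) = Union(ProductSet({-81/5}, Interval.Ropen(-44/7, 3*sqrt(3))), ProductSet(Interval.open(-3/7, 4/7), Interval.Lopen(-81/5, -44/7)))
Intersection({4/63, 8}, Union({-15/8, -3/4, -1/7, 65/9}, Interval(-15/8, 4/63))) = {4/63}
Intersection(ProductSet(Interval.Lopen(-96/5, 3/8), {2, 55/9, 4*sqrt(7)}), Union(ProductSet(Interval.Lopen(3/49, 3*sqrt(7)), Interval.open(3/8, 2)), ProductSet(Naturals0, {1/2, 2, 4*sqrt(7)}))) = ProductSet(Range(0, 1, 1), {2, 4*sqrt(7)})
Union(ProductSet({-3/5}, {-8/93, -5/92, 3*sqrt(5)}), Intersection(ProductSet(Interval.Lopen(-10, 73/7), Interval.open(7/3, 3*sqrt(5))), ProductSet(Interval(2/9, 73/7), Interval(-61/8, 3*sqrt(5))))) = Union(ProductSet({-3/5}, {-8/93, -5/92, 3*sqrt(5)}), ProductSet(Interval(2/9, 73/7), Interval.open(7/3, 3*sqrt(5))))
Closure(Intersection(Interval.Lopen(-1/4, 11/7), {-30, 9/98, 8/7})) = {9/98, 8/7}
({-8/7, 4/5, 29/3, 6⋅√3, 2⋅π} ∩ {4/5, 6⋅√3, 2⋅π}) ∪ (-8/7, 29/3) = (-8/7, 29/3) ∪ {6⋅√3}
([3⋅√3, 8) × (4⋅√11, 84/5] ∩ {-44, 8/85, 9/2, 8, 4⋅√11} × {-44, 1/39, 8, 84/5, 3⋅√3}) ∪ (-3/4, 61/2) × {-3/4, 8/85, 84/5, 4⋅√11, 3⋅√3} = (-3/4, 61/2) × {-3/4, 8/85, 84/5, 4⋅√11, 3⋅√3}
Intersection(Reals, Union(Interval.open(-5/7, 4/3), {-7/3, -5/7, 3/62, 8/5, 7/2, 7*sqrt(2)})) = Union({-7/3, 8/5, 7/2, 7*sqrt(2)}, Interval.Ropen(-5/7, 4/3))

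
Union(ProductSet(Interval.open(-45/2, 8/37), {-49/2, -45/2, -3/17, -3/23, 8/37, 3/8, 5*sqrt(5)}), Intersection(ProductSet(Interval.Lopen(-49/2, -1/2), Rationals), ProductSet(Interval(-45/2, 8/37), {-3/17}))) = Union(ProductSet(Interval(-45/2, -1/2), {-3/17}), ProductSet(Interval.open(-45/2, 8/37), {-49/2, -45/2, -3/17, -3/23, 8/37, 3/8, 5*sqrt(5)}))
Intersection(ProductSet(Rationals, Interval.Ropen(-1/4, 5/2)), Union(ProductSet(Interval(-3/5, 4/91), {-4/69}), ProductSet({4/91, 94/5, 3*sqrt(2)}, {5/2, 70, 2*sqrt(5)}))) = ProductSet(Intersection(Interval(-3/5, 4/91), Rationals), {-4/69})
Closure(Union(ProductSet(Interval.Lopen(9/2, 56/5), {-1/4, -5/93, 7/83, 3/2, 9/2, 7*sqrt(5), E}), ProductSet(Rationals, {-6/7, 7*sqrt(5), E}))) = Union(ProductSet(Interval(9/2, 56/5), {-1/4, -5/93, 7/83, 3/2, 9/2, 7*sqrt(5), E}), ProductSet(Reals, {-6/7, 7*sqrt(5), E}))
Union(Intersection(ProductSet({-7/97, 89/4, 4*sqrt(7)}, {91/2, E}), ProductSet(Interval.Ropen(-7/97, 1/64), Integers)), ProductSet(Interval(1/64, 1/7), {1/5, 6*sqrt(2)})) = ProductSet(Interval(1/64, 1/7), {1/5, 6*sqrt(2)})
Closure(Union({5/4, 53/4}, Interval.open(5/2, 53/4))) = Union({5/4}, Interval(5/2, 53/4))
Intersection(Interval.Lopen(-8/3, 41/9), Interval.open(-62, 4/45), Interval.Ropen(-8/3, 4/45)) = Interval.open(-8/3, 4/45)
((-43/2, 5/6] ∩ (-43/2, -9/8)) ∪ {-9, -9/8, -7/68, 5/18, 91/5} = (-43/2, -9/8] ∪ {-7/68, 5/18, 91/5}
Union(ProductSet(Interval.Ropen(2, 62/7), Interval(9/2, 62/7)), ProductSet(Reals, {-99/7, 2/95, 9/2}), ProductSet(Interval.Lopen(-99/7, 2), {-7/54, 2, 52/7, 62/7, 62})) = Union(ProductSet(Interval.Lopen(-99/7, 2), {-7/54, 2, 52/7, 62/7, 62}), ProductSet(Interval.Ropen(2, 62/7), Interval(9/2, 62/7)), ProductSet(Reals, {-99/7, 2/95, 9/2}))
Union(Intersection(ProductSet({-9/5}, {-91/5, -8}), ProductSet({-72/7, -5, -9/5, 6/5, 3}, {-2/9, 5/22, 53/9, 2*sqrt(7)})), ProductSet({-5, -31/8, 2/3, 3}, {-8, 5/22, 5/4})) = ProductSet({-5, -31/8, 2/3, 3}, {-8, 5/22, 5/4})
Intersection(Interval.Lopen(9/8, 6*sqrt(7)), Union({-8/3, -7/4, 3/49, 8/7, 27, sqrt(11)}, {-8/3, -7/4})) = {8/7, sqrt(11)}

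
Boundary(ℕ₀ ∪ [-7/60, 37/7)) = {-7/60, 37/7} ∪ (ℕ₀ \ (-7/60, 37/7))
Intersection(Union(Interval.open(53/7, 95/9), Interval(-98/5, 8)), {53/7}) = {53/7}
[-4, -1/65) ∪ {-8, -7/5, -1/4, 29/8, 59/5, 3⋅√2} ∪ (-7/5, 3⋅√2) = {-8, 59/5} ∪ [-4, 3⋅√2]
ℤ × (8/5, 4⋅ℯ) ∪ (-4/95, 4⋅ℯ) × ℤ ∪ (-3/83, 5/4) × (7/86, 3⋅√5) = (ℤ × (8/5, 4⋅ℯ)) ∪ ((-4/95, 4⋅ℯ) × ℤ) ∪ ((-3/83, 5/4) × (7/86, 3⋅√5))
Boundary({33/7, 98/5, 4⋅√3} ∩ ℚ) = {33/7, 98/5}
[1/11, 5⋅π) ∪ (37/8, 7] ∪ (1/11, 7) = [1/11, 5⋅π)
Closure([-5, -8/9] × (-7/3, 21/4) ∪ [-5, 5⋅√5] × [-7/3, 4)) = ([-5, -8/9] × [-7/3, 21/4]) ∪ ({-5, 5⋅√5} × [-7/3, 4]) ∪ ([-5, 5⋅√5] × [-7/3, 4)) ∪ (({-5} ∪ [-8/9, 5⋅√5]) × {-7/3, 4})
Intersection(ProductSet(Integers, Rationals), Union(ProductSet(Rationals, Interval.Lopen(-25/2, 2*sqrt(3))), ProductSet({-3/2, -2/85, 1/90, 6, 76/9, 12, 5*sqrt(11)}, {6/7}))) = ProductSet(Integers, Intersection(Interval.Lopen(-25/2, 2*sqrt(3)), Rationals))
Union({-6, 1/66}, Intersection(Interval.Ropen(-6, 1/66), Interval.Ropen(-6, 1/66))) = Interval(-6, 1/66)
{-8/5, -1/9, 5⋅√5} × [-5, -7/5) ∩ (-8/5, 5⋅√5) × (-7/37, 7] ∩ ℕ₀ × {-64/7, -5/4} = ∅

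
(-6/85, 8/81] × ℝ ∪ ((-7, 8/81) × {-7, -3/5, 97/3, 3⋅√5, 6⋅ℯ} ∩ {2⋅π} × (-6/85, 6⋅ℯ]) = (-6/85, 8/81] × ℝ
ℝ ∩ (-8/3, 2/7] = (-8/3, 2/7]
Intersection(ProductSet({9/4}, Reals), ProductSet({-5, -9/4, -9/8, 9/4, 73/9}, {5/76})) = ProductSet({9/4}, {5/76})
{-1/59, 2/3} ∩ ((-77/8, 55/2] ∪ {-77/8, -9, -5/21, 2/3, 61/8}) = {-1/59, 2/3}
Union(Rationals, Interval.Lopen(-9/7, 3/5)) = Union(Interval(-9/7, 3/5), Rationals)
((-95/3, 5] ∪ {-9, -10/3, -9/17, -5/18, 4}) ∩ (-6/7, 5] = (-6/7, 5]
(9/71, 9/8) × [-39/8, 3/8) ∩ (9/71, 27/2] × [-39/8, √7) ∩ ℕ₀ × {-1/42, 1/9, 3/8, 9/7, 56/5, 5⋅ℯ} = {1} × {-1/42, 1/9}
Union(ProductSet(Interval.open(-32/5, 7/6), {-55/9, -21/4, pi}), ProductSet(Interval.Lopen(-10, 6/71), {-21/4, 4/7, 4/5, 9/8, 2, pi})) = Union(ProductSet(Interval.Lopen(-10, 6/71), {-21/4, 4/7, 4/5, 9/8, 2, pi}), ProductSet(Interval.open(-32/5, 7/6), {-55/9, -21/4, pi}))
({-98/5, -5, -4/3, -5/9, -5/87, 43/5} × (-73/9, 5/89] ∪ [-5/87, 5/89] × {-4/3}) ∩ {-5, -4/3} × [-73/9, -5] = {-5, -4/3} × (-73/9, -5]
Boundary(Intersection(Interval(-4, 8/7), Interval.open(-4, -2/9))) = {-4, -2/9}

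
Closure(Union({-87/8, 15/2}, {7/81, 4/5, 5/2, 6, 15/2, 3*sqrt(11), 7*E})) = {-87/8, 7/81, 4/5, 5/2, 6, 15/2, 3*sqrt(11), 7*E}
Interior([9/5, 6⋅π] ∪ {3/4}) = (9/5, 6⋅π)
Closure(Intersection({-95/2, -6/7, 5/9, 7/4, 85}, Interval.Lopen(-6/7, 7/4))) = {5/9, 7/4}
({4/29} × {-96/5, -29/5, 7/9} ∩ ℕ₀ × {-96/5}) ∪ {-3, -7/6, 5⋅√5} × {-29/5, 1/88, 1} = {-3, -7/6, 5⋅√5} × {-29/5, 1/88, 1}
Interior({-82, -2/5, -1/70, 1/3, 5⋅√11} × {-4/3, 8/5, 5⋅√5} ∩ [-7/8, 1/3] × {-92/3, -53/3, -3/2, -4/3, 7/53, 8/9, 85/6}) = ∅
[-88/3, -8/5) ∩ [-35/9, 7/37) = [-35/9, -8/5)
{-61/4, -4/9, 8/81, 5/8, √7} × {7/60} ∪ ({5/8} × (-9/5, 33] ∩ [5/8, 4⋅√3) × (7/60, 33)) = ({5/8} × (7/60, 33)) ∪ ({-61/4, -4/9, 8/81, 5/8, √7} × {7/60})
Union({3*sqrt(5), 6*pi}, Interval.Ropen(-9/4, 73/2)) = Interval.Ropen(-9/4, 73/2)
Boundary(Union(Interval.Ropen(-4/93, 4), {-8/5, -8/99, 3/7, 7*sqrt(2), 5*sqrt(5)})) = {-8/5, -8/99, -4/93, 4, 7*sqrt(2), 5*sqrt(5)}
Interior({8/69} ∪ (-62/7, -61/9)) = (-62/7, -61/9)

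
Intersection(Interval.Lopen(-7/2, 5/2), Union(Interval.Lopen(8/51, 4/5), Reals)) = Interval.Lopen(-7/2, 5/2)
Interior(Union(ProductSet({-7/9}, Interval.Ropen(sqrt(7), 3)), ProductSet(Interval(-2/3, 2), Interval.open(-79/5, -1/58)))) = ProductSet(Interval.open(-2/3, 2), Interval.open(-79/5, -1/58))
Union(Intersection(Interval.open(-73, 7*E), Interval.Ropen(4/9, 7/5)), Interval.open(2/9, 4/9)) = Interval.open(2/9, 7/5)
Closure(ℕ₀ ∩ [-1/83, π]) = {0, 1, 2, 3}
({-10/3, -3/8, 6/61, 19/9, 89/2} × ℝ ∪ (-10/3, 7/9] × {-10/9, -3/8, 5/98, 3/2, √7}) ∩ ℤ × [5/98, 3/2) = {-3, -2, -1, 0} × {5/98}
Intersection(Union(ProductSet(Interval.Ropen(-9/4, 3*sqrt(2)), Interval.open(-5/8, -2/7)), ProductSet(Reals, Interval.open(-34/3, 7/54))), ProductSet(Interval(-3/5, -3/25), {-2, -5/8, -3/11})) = ProductSet(Interval(-3/5, -3/25), {-2, -5/8, -3/11})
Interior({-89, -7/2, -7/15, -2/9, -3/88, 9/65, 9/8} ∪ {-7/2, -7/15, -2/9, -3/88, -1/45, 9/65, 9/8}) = ∅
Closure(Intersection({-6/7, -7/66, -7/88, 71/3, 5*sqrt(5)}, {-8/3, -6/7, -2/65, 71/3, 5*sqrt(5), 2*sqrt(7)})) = {-6/7, 71/3, 5*sqrt(5)}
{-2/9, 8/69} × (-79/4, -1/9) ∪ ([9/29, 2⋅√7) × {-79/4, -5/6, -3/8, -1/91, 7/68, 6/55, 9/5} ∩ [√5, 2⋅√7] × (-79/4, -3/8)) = ({-2/9, 8/69} × (-79/4, -1/9)) ∪ ([√5, 2⋅√7) × {-5/6})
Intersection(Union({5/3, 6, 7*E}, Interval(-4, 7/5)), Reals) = Union({5/3, 6, 7*E}, Interval(-4, 7/5))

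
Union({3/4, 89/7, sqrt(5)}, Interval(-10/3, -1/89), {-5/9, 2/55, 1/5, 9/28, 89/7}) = Union({2/55, 1/5, 9/28, 3/4, 89/7, sqrt(5)}, Interval(-10/3, -1/89))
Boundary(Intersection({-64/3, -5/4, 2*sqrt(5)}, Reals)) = {-64/3, -5/4, 2*sqrt(5)}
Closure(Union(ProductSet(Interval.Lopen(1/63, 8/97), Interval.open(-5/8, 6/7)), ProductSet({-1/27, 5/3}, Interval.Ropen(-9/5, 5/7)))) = Union(ProductSet({-1/27, 5/3}, Interval(-9/5, 5/7)), ProductSet({1/63, 8/97}, Interval(-5/8, 6/7)), ProductSet(Interval(1/63, 8/97), {-5/8, 6/7}), ProductSet(Interval.Lopen(1/63, 8/97), Interval.open(-5/8, 6/7)))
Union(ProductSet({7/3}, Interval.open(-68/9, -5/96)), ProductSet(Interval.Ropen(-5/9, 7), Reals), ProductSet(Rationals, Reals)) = ProductSet(Union(Interval(-5/9, 7), Rationals), Reals)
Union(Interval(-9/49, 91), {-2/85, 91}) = Interval(-9/49, 91)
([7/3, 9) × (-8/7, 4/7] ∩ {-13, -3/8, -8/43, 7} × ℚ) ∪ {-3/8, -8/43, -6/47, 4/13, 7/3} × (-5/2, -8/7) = ({7} × (ℚ ∩ (-8/7, 4/7])) ∪ ({-3/8, -8/43, -6/47, 4/13, 7/3} × (-5/2, -8/7))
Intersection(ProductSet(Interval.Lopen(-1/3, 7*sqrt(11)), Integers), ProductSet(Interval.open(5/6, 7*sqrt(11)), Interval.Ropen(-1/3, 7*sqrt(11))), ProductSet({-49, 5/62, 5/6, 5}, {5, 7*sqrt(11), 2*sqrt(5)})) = ProductSet({5}, {5})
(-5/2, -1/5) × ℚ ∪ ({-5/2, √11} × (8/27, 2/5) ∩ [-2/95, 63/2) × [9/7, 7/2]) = (-5/2, -1/5) × ℚ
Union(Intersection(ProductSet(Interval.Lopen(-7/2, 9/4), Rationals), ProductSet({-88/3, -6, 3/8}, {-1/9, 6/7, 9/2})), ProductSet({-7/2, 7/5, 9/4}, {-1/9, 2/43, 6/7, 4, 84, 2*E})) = Union(ProductSet({3/8}, {-1/9, 6/7, 9/2}), ProductSet({-7/2, 7/5, 9/4}, {-1/9, 2/43, 6/7, 4, 84, 2*E}))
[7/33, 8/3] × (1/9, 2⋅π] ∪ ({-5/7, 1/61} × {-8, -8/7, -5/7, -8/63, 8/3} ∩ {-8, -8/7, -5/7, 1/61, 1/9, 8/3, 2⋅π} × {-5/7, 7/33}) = ({-5/7, 1/61} × {-5/7}) ∪ ([7/33, 8/3] × (1/9, 2⋅π])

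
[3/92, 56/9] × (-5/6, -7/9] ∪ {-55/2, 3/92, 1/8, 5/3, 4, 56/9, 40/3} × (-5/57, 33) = ([3/92, 56/9] × (-5/6, -7/9]) ∪ ({-55/2, 3/92, 1/8, 5/3, 4, 56/9, 40/3} × (-5/57, 33))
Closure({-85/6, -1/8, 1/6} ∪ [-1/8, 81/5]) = {-85/6} ∪ [-1/8, 81/5]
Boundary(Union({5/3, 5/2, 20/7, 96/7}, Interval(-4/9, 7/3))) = {-4/9, 7/3, 5/2, 20/7, 96/7}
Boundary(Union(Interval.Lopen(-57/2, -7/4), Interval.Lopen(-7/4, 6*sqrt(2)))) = {-57/2, 6*sqrt(2)}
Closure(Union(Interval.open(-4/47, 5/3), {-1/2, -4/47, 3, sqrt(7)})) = Union({-1/2, 3, sqrt(7)}, Interval(-4/47, 5/3))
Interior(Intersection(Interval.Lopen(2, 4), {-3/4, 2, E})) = EmptySet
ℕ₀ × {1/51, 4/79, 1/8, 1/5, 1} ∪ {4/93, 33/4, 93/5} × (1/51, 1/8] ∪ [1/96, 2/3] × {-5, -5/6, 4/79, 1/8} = (ℕ₀ × {1/51, 4/79, 1/8, 1/5, 1}) ∪ ({4/93, 33/4, 93/5} × (1/51, 1/8]) ∪ ([1/96, 2/3] × {-5, -5/6, 4/79, 1/8})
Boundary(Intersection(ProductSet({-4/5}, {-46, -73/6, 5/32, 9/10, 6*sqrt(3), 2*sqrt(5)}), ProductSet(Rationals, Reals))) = ProductSet({-4/5}, {-46, -73/6, 5/32, 9/10, 6*sqrt(3), 2*sqrt(5)})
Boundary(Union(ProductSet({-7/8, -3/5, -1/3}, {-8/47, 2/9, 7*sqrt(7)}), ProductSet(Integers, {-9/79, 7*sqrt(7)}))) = Union(ProductSet({-7/8, -3/5, -1/3}, {-8/47, 2/9, 7*sqrt(7)}), ProductSet(Integers, {-9/79, 7*sqrt(7)}))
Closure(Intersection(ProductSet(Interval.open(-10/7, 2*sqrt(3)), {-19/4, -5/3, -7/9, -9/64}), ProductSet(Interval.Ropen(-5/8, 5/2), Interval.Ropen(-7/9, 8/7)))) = ProductSet(Interval(-5/8, 5/2), {-7/9, -9/64})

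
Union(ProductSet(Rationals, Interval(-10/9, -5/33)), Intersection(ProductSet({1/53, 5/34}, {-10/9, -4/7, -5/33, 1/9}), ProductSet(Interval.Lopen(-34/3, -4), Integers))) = ProductSet(Rationals, Interval(-10/9, -5/33))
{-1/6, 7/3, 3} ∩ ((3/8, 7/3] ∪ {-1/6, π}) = {-1/6, 7/3}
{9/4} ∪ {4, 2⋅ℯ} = {9/4, 4, 2⋅ℯ}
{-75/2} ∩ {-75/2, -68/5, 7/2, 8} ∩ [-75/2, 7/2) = {-75/2}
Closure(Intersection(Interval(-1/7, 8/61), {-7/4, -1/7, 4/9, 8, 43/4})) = {-1/7}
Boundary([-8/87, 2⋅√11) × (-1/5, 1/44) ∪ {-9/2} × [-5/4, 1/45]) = ({-9/2} × [-5/4, 1/45]) ∪ ({-8/87, 2⋅√11} × [-1/5, 1/44]) ∪ ([-8/87, 2⋅√11] × {-1/5, 1/44})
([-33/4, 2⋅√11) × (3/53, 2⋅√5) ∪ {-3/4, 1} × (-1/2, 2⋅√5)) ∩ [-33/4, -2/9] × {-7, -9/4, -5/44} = {-3/4} × {-5/44}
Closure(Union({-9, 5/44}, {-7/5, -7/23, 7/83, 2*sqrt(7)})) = {-9, -7/5, -7/23, 7/83, 5/44, 2*sqrt(7)}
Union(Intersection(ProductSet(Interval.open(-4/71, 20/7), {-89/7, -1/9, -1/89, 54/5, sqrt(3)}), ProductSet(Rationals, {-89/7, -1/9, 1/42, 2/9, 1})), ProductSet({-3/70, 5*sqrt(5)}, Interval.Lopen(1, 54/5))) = Union(ProductSet({-3/70, 5*sqrt(5)}, Interval.Lopen(1, 54/5)), ProductSet(Intersection(Interval.open(-4/71, 20/7), Rationals), {-89/7, -1/9}))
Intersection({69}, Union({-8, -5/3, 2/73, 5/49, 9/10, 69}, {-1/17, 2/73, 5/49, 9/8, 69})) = {69}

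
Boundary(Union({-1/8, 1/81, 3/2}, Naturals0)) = Union({-1/8, 1/81, 3/2}, Naturals0)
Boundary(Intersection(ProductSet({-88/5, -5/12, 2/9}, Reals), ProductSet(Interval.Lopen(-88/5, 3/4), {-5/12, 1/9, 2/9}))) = ProductSet({-5/12, 2/9}, {-5/12, 1/9, 2/9})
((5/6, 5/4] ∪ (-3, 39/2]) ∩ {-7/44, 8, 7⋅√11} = {-7/44, 8}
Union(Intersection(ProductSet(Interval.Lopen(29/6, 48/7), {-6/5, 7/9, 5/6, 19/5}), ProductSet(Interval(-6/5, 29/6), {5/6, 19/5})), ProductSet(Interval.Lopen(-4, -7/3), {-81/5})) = ProductSet(Interval.Lopen(-4, -7/3), {-81/5})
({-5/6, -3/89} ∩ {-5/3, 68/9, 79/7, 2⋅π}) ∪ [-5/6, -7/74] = [-5/6, -7/74]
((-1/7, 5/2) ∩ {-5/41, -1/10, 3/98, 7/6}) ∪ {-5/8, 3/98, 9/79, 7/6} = {-5/8, -5/41, -1/10, 3/98, 9/79, 7/6}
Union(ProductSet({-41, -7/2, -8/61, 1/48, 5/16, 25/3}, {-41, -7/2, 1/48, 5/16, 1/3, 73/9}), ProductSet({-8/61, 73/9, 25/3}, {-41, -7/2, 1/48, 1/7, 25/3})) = Union(ProductSet({-8/61, 73/9, 25/3}, {-41, -7/2, 1/48, 1/7, 25/3}), ProductSet({-41, -7/2, -8/61, 1/48, 5/16, 25/3}, {-41, -7/2, 1/48, 5/16, 1/3, 73/9}))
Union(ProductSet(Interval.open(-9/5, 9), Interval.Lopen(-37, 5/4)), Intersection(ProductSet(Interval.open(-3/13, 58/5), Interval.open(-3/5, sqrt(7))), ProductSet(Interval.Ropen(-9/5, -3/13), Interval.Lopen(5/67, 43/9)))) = ProductSet(Interval.open(-9/5, 9), Interval.Lopen(-37, 5/4))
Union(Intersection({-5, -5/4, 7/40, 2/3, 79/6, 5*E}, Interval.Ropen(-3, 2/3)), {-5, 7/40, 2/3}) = {-5, -5/4, 7/40, 2/3}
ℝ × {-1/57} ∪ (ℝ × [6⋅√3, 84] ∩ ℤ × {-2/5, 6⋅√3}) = (ℝ × {-1/57}) ∪ (ℤ × {6⋅√3})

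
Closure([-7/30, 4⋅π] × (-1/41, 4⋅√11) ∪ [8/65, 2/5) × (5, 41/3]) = ([8/65, 2/5] × {41/3}) ∪ ([8/65, 2/5) × (5, 41/3]) ∪ ({8/65, 2/5} × [4⋅√11, 41/3]) ∪ ({-7/30, 4⋅π} × [-1/41, 4⋅√11]) ∪ ([-7/30, 4⋅π] × [-1/41, 4⋅√11)) ∪ (([-7/30, 8/65] ∪ [2/5, 4⋅π]) × {-1/41, 4⋅√11})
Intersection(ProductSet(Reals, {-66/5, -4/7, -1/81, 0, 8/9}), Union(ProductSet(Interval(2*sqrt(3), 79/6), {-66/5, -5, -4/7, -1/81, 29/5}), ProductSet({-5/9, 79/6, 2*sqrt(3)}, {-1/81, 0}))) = Union(ProductSet({-5/9, 79/6, 2*sqrt(3)}, {-1/81, 0}), ProductSet(Interval(2*sqrt(3), 79/6), {-66/5, -4/7, -1/81}))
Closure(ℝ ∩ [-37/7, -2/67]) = [-37/7, -2/67]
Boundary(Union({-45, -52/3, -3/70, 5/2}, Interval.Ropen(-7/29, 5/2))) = {-45, -52/3, -7/29, 5/2}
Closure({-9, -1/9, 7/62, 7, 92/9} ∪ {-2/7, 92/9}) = {-9, -2/7, -1/9, 7/62, 7, 92/9}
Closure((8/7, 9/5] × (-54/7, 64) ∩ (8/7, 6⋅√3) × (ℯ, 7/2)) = ({8/7, 9/5} × [ℯ, 7/2]) ∪ ([8/7, 9/5] × {7/2, ℯ}) ∪ ((8/7, 9/5] × (ℯ, 7/2))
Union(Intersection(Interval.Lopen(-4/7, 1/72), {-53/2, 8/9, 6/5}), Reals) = Reals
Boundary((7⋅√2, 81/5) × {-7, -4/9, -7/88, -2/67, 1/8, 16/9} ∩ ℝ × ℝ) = [7⋅√2, 81/5] × {-7, -4/9, -7/88, -2/67, 1/8, 16/9}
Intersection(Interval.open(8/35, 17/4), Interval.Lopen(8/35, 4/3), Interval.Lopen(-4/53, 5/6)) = Interval.Lopen(8/35, 5/6)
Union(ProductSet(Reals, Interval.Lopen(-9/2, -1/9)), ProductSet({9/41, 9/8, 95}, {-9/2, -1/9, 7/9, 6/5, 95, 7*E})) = Union(ProductSet({9/41, 9/8, 95}, {-9/2, -1/9, 7/9, 6/5, 95, 7*E}), ProductSet(Reals, Interval.Lopen(-9/2, -1/9)))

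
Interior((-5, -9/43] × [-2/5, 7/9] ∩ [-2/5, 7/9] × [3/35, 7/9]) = (-2/5, -9/43) × (3/35, 7/9)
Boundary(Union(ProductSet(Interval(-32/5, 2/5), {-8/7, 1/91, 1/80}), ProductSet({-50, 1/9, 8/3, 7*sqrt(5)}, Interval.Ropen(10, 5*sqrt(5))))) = Union(ProductSet({-50, 1/9, 8/3, 7*sqrt(5)}, Interval(10, 5*sqrt(5))), ProductSet(Interval(-32/5, 2/5), {-8/7, 1/91, 1/80}))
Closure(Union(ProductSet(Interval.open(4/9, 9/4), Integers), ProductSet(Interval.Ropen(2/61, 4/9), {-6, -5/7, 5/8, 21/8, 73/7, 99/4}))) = Union(ProductSet(Interval(2/61, 4/9), {-6, -5/7, 5/8, 21/8, 73/7, 99/4}), ProductSet(Interval(4/9, 9/4), Integers))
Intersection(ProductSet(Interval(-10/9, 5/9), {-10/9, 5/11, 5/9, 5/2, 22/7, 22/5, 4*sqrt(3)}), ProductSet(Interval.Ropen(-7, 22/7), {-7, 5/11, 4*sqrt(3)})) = ProductSet(Interval(-10/9, 5/9), {5/11, 4*sqrt(3)})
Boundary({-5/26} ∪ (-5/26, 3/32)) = {-5/26, 3/32}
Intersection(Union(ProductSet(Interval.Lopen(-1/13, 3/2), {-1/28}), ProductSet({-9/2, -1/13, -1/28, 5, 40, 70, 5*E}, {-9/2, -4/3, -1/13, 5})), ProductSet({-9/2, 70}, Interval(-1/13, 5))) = ProductSet({-9/2, 70}, {-1/13, 5})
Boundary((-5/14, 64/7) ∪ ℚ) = (-∞, -5/14] ∪ [64/7, ∞)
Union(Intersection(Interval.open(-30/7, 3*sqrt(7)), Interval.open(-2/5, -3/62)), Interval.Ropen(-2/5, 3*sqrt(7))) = Interval.Ropen(-2/5, 3*sqrt(7))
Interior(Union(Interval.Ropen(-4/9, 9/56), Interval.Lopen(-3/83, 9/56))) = Interval.open(-4/9, 9/56)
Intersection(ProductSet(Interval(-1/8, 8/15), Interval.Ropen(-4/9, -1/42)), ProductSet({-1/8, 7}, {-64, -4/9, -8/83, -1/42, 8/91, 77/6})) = ProductSet({-1/8}, {-4/9, -8/83})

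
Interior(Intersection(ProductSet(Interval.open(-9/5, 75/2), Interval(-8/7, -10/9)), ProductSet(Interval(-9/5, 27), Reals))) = ProductSet(Interval.open(-9/5, 27), Interval.open(-8/7, -10/9))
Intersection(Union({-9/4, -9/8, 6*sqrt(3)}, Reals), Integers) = Integers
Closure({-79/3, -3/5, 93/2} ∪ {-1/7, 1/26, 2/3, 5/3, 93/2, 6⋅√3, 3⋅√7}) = {-79/3, -3/5, -1/7, 1/26, 2/3, 5/3, 93/2, 6⋅√3, 3⋅√7}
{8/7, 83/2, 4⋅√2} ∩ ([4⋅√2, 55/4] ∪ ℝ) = {8/7, 83/2, 4⋅√2}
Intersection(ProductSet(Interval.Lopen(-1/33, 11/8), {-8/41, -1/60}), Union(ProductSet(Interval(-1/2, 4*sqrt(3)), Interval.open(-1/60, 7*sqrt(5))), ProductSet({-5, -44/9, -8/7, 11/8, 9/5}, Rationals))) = ProductSet({11/8}, {-8/41, -1/60})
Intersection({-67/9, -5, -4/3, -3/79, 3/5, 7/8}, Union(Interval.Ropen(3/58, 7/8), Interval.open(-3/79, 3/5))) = {3/5}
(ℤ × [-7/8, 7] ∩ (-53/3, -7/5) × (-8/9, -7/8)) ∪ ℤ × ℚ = ℤ × ℚ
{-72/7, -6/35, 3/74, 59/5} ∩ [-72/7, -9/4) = {-72/7}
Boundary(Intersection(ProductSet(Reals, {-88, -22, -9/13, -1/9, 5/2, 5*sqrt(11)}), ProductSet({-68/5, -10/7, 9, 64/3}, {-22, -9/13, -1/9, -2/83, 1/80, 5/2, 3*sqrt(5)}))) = ProductSet({-68/5, -10/7, 9, 64/3}, {-22, -9/13, -1/9, 5/2})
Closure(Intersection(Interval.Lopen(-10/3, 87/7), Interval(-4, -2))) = Interval(-10/3, -2)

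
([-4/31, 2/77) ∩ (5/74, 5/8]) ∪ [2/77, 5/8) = [2/77, 5/8)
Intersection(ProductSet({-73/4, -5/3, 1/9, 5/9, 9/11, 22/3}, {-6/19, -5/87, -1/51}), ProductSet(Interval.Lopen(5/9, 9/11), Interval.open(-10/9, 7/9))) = ProductSet({9/11}, {-6/19, -5/87, -1/51})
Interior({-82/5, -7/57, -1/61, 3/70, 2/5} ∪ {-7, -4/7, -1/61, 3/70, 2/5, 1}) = ∅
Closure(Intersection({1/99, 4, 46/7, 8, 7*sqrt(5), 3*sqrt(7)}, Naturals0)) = {4, 8}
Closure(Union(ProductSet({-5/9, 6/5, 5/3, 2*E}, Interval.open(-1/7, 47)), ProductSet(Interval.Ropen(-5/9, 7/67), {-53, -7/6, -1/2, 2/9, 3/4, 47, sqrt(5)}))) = Union(ProductSet({-5/9, 6/5, 5/3, 2*E}, Interval(-1/7, 47)), ProductSet(Interval(-5/9, 7/67), {-53, -7/6, -1/2, 2/9, 3/4, 47, sqrt(5)}))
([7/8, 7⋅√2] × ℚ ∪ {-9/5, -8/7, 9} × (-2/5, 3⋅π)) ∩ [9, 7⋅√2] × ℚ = [9, 7⋅√2] × ℚ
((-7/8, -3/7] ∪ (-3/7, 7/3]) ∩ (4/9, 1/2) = (4/9, 1/2)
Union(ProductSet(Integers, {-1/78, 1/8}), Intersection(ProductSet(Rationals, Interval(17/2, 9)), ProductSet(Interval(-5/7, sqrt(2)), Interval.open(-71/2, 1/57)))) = ProductSet(Integers, {-1/78, 1/8})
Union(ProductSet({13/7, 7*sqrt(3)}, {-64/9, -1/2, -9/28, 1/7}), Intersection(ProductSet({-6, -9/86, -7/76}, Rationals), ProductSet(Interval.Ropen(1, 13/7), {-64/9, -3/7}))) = ProductSet({13/7, 7*sqrt(3)}, {-64/9, -1/2, -9/28, 1/7})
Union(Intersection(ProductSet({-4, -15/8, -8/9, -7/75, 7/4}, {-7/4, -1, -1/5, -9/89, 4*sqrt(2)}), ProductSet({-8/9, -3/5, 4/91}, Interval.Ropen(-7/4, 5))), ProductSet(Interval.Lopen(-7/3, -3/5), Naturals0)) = Union(ProductSet({-8/9}, {-7/4, -1, -1/5, -9/89}), ProductSet(Interval.Lopen(-7/3, -3/5), Naturals0))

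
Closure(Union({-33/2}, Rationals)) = Reals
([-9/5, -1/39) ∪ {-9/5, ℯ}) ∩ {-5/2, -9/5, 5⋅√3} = {-9/5}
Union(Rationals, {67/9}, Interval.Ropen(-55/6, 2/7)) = Union(Interval(-55/6, 2/7), Rationals)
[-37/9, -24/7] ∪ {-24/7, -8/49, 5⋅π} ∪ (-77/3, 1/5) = (-77/3, 1/5) ∪ {5⋅π}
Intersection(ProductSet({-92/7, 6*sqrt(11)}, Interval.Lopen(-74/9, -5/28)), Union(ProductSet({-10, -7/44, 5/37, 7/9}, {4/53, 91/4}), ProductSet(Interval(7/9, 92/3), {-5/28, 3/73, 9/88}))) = ProductSet({6*sqrt(11)}, {-5/28})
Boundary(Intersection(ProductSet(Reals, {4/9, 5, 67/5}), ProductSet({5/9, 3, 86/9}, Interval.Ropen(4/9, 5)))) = ProductSet({5/9, 3, 86/9}, {4/9})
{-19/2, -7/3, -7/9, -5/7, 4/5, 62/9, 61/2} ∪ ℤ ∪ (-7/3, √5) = ℤ ∪ {-19/2, 62/9, 61/2} ∪ [-7/3, √5)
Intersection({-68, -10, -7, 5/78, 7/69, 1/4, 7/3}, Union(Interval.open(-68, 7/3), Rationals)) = {-68, -10, -7, 5/78, 7/69, 1/4, 7/3}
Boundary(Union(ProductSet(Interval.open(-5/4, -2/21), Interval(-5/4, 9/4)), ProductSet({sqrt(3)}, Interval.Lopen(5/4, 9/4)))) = Union(ProductSet({sqrt(3)}, Interval(5/4, 9/4)), ProductSet({-5/4, -2/21}, Interval(-5/4, 9/4)), ProductSet(Interval(-5/4, -2/21), {-5/4, 9/4}))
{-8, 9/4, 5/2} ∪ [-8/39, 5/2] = {-8} ∪ [-8/39, 5/2]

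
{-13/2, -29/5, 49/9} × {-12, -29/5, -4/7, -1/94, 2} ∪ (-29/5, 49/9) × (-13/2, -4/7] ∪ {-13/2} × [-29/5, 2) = ({-13/2} × [-29/5, 2)) ∪ ({-13/2, -29/5, 49/9} × {-12, -29/5, -4/7, -1/94, 2}) ∪ ((-29/5, 49/9) × (-13/2, -4/7])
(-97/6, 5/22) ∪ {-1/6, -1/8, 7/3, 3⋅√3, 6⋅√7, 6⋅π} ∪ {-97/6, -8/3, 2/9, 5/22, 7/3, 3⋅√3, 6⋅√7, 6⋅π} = [-97/6, 5/22] ∪ {7/3, 3⋅√3, 6⋅√7, 6⋅π}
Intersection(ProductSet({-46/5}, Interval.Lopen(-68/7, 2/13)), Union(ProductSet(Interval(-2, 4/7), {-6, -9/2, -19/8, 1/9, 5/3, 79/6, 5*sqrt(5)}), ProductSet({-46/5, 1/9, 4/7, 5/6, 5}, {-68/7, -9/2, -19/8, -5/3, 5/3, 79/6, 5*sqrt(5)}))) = ProductSet({-46/5}, {-9/2, -19/8, -5/3})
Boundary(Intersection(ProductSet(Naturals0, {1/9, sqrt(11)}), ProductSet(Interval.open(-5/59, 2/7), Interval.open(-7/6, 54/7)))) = ProductSet(Range(0, 1, 1), {1/9, sqrt(11)})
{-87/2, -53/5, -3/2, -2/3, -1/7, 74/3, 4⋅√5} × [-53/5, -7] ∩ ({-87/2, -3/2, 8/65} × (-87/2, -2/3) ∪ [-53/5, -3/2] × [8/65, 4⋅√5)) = {-87/2, -3/2} × [-53/5, -7]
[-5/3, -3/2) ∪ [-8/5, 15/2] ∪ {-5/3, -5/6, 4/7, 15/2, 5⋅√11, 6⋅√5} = [-5/3, 15/2] ∪ {5⋅√11, 6⋅√5}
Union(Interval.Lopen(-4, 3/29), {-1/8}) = Interval.Lopen(-4, 3/29)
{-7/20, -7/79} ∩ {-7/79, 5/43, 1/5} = {-7/79}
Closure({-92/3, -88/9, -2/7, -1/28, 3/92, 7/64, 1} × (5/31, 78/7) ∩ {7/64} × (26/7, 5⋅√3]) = {7/64} × [26/7, 5⋅√3]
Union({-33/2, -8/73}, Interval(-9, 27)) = Union({-33/2}, Interval(-9, 27))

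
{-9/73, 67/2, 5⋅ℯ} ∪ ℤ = ℤ ∪ {-9/73, 67/2, 5⋅ℯ}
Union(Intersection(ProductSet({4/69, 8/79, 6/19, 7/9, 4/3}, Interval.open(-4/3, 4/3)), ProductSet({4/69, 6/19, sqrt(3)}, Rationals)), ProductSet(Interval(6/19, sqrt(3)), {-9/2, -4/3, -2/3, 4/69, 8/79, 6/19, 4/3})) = Union(ProductSet({4/69, 6/19}, Intersection(Interval.open(-4/3, 4/3), Rationals)), ProductSet(Interval(6/19, sqrt(3)), {-9/2, -4/3, -2/3, 4/69, 8/79, 6/19, 4/3}))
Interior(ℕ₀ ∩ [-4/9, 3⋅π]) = ∅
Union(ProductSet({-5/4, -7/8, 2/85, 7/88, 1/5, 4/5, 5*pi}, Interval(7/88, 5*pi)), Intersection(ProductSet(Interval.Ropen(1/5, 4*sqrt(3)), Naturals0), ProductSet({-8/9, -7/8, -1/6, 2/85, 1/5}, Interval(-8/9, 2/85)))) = Union(ProductSet({1/5}, Range(0, 1, 1)), ProductSet({-5/4, -7/8, 2/85, 7/88, 1/5, 4/5, 5*pi}, Interval(7/88, 5*pi)))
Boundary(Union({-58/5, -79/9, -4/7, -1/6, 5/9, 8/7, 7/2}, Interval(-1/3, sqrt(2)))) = {-58/5, -79/9, -4/7, -1/3, 7/2, sqrt(2)}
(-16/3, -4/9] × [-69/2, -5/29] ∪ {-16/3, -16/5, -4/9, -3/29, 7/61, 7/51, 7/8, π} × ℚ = ({-16/3, -16/5, -4/9, -3/29, 7/61, 7/51, 7/8, π} × ℚ) ∪ ((-16/3, -4/9] × [-69/2, -5/29])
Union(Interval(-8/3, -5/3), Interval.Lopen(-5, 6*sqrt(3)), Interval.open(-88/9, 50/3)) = Interval.open(-88/9, 50/3)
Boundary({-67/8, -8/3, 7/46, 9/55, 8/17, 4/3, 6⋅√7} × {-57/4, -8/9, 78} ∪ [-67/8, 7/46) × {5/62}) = ([-67/8, 7/46] × {5/62}) ∪ ({-67/8, -8/3, 7/46, 9/55, 8/17, 4/3, 6⋅√7} × {-57/4, -8/9, 78})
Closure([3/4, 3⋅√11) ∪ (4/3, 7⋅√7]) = [3/4, 7⋅√7]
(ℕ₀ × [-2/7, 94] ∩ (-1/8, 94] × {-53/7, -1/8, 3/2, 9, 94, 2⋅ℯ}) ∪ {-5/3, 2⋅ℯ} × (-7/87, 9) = ({-5/3, 2⋅ℯ} × (-7/87, 9)) ∪ ({0, 1, …, 94} × {-1/8, 3/2, 9, 94, 2⋅ℯ})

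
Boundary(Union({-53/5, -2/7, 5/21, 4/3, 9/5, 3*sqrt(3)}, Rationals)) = Reals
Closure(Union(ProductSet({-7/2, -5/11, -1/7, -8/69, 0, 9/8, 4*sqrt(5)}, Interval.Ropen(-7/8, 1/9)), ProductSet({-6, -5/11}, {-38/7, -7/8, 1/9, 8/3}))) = Union(ProductSet({-6, -5/11}, {-38/7, -7/8, 1/9, 8/3}), ProductSet({-7/2, -5/11, -1/7, -8/69, 0, 9/8, 4*sqrt(5)}, Interval(-7/8, 1/9)))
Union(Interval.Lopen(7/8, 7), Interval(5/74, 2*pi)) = Interval(5/74, 7)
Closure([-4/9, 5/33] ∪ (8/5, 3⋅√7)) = [-4/9, 5/33] ∪ [8/5, 3⋅√7]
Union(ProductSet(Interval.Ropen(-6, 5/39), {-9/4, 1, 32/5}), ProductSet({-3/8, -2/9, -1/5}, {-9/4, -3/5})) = Union(ProductSet({-3/8, -2/9, -1/5}, {-9/4, -3/5}), ProductSet(Interval.Ropen(-6, 5/39), {-9/4, 1, 32/5}))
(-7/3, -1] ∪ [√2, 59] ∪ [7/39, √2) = (-7/3, -1] ∪ [7/39, 59]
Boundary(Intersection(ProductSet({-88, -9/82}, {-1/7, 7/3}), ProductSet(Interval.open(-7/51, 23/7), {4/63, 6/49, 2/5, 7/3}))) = ProductSet({-9/82}, {7/3})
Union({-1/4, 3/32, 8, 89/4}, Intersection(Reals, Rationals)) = Rationals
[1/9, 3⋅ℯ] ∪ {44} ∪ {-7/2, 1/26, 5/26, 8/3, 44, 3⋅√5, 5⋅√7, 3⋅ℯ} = {-7/2, 1/26, 44, 5⋅√7} ∪ [1/9, 3⋅ℯ]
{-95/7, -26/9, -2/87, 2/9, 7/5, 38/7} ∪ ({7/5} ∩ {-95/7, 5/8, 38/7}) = {-95/7, -26/9, -2/87, 2/9, 7/5, 38/7}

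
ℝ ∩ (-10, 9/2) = (-10, 9/2)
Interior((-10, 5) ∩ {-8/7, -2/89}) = ∅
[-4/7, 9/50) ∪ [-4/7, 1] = [-4/7, 1]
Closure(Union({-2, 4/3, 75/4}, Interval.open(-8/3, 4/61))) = Union({4/3, 75/4}, Interval(-8/3, 4/61))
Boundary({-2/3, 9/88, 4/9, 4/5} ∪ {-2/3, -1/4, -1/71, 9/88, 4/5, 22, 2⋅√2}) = {-2/3, -1/4, -1/71, 9/88, 4/9, 4/5, 22, 2⋅√2}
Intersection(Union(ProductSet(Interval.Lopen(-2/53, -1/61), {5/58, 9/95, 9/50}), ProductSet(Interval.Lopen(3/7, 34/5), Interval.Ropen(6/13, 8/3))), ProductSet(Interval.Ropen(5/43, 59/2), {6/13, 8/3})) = ProductSet(Interval.Lopen(3/7, 34/5), {6/13})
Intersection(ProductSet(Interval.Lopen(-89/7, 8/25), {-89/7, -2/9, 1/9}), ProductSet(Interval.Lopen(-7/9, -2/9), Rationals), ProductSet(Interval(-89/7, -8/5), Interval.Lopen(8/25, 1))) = EmptySet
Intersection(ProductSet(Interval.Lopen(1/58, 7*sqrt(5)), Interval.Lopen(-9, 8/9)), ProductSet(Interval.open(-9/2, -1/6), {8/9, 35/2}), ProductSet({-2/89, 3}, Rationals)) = EmptySet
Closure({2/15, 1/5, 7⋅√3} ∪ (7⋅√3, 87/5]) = {2/15, 1/5} ∪ [7⋅√3, 87/5]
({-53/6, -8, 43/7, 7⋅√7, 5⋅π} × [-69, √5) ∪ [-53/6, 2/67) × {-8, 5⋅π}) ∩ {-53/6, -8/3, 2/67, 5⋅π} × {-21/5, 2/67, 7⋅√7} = {-53/6, 5⋅π} × {-21/5, 2/67}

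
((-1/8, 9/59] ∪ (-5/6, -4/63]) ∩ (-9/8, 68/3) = (-5/6, 9/59]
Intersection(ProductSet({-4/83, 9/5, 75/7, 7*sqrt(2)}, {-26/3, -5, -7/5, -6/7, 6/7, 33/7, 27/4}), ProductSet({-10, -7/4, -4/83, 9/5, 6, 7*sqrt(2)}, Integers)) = ProductSet({-4/83, 9/5, 7*sqrt(2)}, {-5})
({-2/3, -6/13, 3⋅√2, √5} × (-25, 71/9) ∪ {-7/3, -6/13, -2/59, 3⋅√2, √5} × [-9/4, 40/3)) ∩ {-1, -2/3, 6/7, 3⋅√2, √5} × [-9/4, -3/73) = {-2/3, 3⋅√2, √5} × [-9/4, -3/73)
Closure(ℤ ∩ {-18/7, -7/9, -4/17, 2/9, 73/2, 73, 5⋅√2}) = {73}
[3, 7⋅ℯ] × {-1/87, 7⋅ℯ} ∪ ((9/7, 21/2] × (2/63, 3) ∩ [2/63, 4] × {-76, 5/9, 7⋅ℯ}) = ((9/7, 4] × {5/9}) ∪ ([3, 7⋅ℯ] × {-1/87, 7⋅ℯ})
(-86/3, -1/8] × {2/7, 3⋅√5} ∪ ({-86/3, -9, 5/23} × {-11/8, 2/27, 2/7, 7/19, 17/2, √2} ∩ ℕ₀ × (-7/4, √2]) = (-86/3, -1/8] × {2/7, 3⋅√5}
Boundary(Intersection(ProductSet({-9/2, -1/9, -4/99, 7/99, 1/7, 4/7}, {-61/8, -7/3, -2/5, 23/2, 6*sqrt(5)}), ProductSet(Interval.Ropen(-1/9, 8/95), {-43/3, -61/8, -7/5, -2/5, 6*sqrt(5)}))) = ProductSet({-1/9, -4/99, 7/99}, {-61/8, -2/5, 6*sqrt(5)})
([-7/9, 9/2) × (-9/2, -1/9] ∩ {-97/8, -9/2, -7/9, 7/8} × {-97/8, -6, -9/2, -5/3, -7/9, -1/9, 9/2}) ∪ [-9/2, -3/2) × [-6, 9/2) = ({-7/9, 7/8} × {-5/3, -7/9, -1/9}) ∪ ([-9/2, -3/2) × [-6, 9/2))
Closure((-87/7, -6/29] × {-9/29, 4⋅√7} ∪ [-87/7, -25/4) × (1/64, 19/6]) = ({-87/7, -25/4} × [1/64, 19/6]) ∪ ([-87/7, -25/4] × {1/64, 19/6}) ∪ ([-87/7, -25/4) × (1/64, 19/6]) ∪ ([-87/7, -6/29] × {-9/29, 4⋅√7})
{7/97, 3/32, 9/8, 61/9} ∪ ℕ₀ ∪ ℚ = ℚ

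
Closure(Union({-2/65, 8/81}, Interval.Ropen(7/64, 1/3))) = Union({-2/65, 8/81}, Interval(7/64, 1/3))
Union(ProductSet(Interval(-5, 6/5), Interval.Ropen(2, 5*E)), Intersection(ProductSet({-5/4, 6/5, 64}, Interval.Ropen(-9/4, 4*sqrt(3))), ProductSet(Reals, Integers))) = Union(ProductSet({-5/4, 6/5, 64}, Range(-2, 7, 1)), ProductSet(Interval(-5, 6/5), Interval.Ropen(2, 5*E)))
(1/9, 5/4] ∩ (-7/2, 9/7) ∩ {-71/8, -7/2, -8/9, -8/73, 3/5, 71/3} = {3/5}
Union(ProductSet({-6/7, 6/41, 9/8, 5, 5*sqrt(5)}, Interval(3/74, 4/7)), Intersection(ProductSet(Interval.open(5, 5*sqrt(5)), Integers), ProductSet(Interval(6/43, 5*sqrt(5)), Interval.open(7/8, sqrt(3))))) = Union(ProductSet({-6/7, 6/41, 9/8, 5, 5*sqrt(5)}, Interval(3/74, 4/7)), ProductSet(Interval.open(5, 5*sqrt(5)), Range(1, 2, 1)))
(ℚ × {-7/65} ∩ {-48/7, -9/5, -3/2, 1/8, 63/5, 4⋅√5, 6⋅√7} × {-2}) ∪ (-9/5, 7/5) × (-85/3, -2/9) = (-9/5, 7/5) × (-85/3, -2/9)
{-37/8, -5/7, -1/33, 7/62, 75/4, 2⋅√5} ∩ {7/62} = {7/62}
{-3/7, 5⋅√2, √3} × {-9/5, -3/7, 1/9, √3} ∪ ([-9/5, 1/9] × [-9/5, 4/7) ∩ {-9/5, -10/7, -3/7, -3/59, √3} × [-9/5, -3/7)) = ({-9/5, -10/7, -3/7, -3/59} × [-9/5, -3/7)) ∪ ({-3/7, 5⋅√2, √3} × {-9/5, -3/7, 1/9, √3})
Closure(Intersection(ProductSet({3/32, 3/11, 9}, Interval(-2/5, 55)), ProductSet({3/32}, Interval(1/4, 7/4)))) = ProductSet({3/32}, Interval(1/4, 7/4))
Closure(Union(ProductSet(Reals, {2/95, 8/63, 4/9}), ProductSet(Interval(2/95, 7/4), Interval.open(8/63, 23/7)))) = Union(ProductSet(Interval(2/95, 7/4), Interval(8/63, 23/7)), ProductSet(Reals, {2/95, 8/63, 4/9}))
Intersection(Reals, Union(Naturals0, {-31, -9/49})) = Union({-31, -9/49}, Naturals0)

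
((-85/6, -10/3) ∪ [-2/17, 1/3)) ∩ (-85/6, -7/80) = (-85/6, -10/3) ∪ [-2/17, -7/80)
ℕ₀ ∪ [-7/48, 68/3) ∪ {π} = [-7/48, 68/3) ∪ ℕ₀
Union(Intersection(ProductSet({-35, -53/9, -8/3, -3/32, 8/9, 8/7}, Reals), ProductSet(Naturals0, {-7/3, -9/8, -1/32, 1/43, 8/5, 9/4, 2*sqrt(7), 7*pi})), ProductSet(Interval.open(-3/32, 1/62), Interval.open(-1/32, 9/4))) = ProductSet(Interval.open(-3/32, 1/62), Interval.open(-1/32, 9/4))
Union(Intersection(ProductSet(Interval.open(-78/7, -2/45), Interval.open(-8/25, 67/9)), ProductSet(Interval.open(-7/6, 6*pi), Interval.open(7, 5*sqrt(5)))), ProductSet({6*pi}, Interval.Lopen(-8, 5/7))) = Union(ProductSet({6*pi}, Interval.Lopen(-8, 5/7)), ProductSet(Interval.open(-7/6, -2/45), Interval.open(7, 67/9)))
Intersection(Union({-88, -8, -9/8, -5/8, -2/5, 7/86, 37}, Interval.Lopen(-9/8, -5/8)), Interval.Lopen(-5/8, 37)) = {-2/5, 7/86, 37}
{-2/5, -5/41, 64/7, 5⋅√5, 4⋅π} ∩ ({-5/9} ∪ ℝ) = {-2/5, -5/41, 64/7, 5⋅√5, 4⋅π}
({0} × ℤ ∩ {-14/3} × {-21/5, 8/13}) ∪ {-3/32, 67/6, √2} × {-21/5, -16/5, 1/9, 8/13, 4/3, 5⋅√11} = {-3/32, 67/6, √2} × {-21/5, -16/5, 1/9, 8/13, 4/3, 5⋅√11}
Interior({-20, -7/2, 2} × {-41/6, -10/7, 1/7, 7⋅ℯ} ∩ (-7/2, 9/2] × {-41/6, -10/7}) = ∅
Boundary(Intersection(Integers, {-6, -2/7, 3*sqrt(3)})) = {-6}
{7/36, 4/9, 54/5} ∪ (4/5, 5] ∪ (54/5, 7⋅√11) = {7/36, 4/9} ∪ (4/5, 5] ∪ [54/5, 7⋅√11)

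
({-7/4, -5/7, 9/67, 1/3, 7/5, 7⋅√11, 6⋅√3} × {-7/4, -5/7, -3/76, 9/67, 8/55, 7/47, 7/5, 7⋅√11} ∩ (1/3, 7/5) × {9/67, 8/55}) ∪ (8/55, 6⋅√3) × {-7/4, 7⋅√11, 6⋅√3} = (8/55, 6⋅√3) × {-7/4, 7⋅√11, 6⋅√3}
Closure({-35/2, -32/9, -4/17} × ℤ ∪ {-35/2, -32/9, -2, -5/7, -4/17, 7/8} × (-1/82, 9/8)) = ({-35/2, -32/9, -4/17} × ℤ) ∪ ({-35/2, -32/9, -2, -5/7, -4/17, 7/8} × [-1/82, 9/8])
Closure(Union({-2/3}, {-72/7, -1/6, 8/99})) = {-72/7, -2/3, -1/6, 8/99}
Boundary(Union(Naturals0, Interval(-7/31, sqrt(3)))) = Union(Complement(Naturals0, Interval.open(-7/31, sqrt(3))), {-7/31, sqrt(3)})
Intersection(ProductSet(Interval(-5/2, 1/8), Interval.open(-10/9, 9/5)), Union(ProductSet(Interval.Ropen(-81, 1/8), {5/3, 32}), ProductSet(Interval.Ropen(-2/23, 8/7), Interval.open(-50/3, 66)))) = Union(ProductSet(Interval.Ropen(-5/2, 1/8), {5/3}), ProductSet(Interval(-2/23, 1/8), Interval.open(-10/9, 9/5)))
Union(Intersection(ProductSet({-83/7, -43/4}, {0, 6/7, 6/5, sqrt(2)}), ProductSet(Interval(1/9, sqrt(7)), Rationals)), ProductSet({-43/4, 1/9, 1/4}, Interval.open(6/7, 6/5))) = ProductSet({-43/4, 1/9, 1/4}, Interval.open(6/7, 6/5))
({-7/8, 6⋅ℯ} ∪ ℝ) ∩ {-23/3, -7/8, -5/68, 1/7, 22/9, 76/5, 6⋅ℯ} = {-23/3, -7/8, -5/68, 1/7, 22/9, 76/5, 6⋅ℯ}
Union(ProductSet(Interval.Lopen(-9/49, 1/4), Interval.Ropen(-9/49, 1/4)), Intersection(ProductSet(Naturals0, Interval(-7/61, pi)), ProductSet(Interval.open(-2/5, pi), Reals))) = Union(ProductSet(Interval.Lopen(-9/49, 1/4), Interval.Ropen(-9/49, 1/4)), ProductSet(Range(0, 4, 1), Interval(-7/61, pi)))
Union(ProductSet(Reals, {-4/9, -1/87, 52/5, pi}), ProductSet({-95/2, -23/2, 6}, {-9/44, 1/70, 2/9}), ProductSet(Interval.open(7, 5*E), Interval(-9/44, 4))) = Union(ProductSet({-95/2, -23/2, 6}, {-9/44, 1/70, 2/9}), ProductSet(Interval.open(7, 5*E), Interval(-9/44, 4)), ProductSet(Reals, {-4/9, -1/87, 52/5, pi}))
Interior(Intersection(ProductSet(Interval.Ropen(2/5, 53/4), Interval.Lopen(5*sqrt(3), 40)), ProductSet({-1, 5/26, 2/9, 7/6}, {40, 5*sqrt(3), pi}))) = EmptySet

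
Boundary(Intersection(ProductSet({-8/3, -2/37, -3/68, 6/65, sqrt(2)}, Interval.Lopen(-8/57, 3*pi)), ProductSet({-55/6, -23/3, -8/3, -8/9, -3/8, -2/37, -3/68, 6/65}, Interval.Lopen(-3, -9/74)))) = ProductSet({-8/3, -2/37, -3/68, 6/65}, Interval(-8/57, -9/74))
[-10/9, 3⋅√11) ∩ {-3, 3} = {3}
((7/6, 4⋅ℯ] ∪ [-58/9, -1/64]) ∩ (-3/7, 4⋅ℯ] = (-3/7, -1/64] ∪ (7/6, 4⋅ℯ]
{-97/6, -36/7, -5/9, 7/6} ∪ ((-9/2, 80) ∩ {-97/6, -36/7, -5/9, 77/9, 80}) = {-97/6, -36/7, -5/9, 7/6, 77/9}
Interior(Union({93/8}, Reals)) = Reals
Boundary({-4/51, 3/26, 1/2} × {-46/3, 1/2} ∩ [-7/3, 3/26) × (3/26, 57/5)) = {-4/51} × {1/2}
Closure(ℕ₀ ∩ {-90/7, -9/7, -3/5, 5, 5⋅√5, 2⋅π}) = {5}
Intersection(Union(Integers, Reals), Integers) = Integers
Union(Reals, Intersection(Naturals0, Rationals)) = Reals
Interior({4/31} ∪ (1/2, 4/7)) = (1/2, 4/7)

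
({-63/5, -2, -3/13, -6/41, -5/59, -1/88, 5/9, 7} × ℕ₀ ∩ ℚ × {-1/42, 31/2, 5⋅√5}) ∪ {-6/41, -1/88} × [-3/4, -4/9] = {-6/41, -1/88} × [-3/4, -4/9]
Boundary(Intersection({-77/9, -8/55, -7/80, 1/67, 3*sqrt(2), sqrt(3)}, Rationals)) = {-77/9, -8/55, -7/80, 1/67}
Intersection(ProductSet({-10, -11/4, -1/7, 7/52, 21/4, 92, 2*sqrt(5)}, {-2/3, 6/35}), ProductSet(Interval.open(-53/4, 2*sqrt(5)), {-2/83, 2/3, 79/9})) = EmptySet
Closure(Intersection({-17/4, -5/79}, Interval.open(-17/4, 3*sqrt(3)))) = {-5/79}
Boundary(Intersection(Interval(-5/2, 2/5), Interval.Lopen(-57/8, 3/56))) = {-5/2, 3/56}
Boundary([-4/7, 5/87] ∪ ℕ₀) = {-4/7, 5/87} ∪ (ℕ₀ \ (-4/7, 5/87))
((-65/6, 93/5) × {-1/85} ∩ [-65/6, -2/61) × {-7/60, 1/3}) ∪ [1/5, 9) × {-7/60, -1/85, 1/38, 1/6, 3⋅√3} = [1/5, 9) × {-7/60, -1/85, 1/38, 1/6, 3⋅√3}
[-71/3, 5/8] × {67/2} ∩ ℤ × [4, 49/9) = ∅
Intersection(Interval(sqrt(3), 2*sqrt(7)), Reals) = Interval(sqrt(3), 2*sqrt(7))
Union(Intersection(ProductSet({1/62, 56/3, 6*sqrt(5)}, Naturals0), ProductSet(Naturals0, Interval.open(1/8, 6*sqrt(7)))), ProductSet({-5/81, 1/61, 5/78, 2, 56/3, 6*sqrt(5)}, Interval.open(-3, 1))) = ProductSet({-5/81, 1/61, 5/78, 2, 56/3, 6*sqrt(5)}, Interval.open(-3, 1))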